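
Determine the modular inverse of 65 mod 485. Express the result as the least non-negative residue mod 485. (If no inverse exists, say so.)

Compute gcd(65, 485):
485 = 7·65 + 30
65 = 2·30 + 5
30 = 6·5 + 0
gcd(65, 485) = 5 ≠ 1, so 65 has no multiplicative inverse modulo 485.

no inverse exists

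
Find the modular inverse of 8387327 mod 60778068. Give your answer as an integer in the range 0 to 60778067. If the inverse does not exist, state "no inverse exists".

no inverse exists

Compute gcd(8387327, 60778068):
60778068 = 7×8387327 + 2066779
8387327 = 4×2066779 + 120211
2066779 = 17×120211 + 23192
120211 = 5×23192 + 4251
23192 = 5×4251 + 1937
4251 = 2×1937 + 377
1937 = 5×377 + 52
377 = 7×52 + 13
52 = 4×13 + 0
gcd(8387327, 60778068) = 13 ≠ 1, so 8387327 has no multiplicative inverse modulo 60778068.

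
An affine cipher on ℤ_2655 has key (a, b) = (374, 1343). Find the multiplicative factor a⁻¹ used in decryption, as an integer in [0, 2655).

2009

gcd(2655, 374) by repeated division:
2655 = 7×374 + 37
374 = 10×37 + 4
37 = 9×4 + 1
4 = 4×1 + 0
The gcd is 1. Working backward:
1 = 37 − 9·4
1 = −9·374 + 91·37
1 = 91·2655 − 646·374
Thus 374·(-646) ≡ 1 (mod 2655); reducing, -646 mod 2655 = 2009.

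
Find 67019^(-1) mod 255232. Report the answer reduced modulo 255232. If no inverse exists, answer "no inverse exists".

245475

gcd(255232, 67019) by repeated division:
255232 = 3·67019 + 54175
67019 = 1·54175 + 12844
54175 = 4·12844 + 2799
12844 = 4·2799 + 1648
2799 = 1·1648 + 1151
1648 = 1·1151 + 497
1151 = 2·497 + 157
497 = 3·157 + 26
157 = 6·26 + 1
26 = 26·1 + 0
The gcd is 1. Working backward:
1 = 157 − 6·26
1 = −6·497 + 19·157
1 = 19·1151 − 44·497
1 = −44·1648 + 63·1151
1 = 63·2799 − 107·1648
1 = −107·12844 + 491·2799
1 = 491·54175 − 2071·12844
1 = −2071·67019 + 2562·54175
1 = 2562·255232 − 9757·67019
So 67019·(-9757) ≡ 1 (mod 255232), and -9757 ≡ 245475 (mod 255232).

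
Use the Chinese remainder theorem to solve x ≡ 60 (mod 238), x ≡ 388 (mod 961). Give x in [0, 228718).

Write x = 60 + 238·k. Then 238·k ≡ 388 − 60 ≡ 328 (mod 961).
Need 238⁻¹ mod 961. Extended Euclid on (961, 238):
961 = 4×238 + 9
238 = 26×9 + 4
9 = 2×4 + 1
4 = 4×1 + 0
Back-substitute:
1 = 9 − 2·4
1 = −2·238 + 53·9
1 = 53·961 − 214·238
238⁻¹ ≡ 747 (mod 961), so k ≡ 747·328 ≡ 922 (mod 961).
x = 60 + 238·922 = 219496.

219496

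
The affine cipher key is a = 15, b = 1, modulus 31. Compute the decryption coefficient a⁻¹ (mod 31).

gcd(31, 15) by repeated division:
31 = 2*15 + 1
15 = 15*1 + 0
gcd = 1, so the inverse exists. Back-substitute:
1 = 31 − 2·15
Thus 15·(-2) ≡ 1 (mod 31); reducing, -2 mod 31 = 29.

29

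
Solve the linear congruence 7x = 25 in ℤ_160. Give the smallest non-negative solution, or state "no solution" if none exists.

95

First find gcd(7, 160):
160 = 22×7 + 6
7 = 1×6 + 1
6 = 6×1 + 0
gcd = 1, so a unique solution mod 160 exists.
Back-substitute for the Bézout coefficients:
1 = 7 − 6
1 = −160 + 23·7
So 7·(23) ≡ 1 (mod 160), giving 7⁻¹ ≡ 23.
x ≡ 7⁻¹·25 ≡ 23·25 ≡ 95 (mod 160).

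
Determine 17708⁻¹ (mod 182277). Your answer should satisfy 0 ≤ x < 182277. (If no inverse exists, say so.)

gcd(182277, 17708) by repeated division:
182277 = 10·17708 + 5197
17708 = 3·5197 + 2117
5197 = 2·2117 + 963
2117 = 2·963 + 191
963 = 5·191 + 8
191 = 23·8 + 7
8 = 1·7 + 1
7 = 7·1 + 0
gcd = 1, so the inverse exists. Back-substitute:
1 = 8 − 7
1 = −191 + 24·8
1 = 24·963 − 121·191
1 = −121·2117 + 266·963
1 = 266·5197 − 653·2117
1 = −653·17708 + 2225·5197
1 = 2225·182277 − 22903·17708
Hence 17708⁻¹ ≡ -22903 ≡ 159374 (mod 182277).

159374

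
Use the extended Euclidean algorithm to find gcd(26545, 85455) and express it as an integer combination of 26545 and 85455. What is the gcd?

5

Repeated division:
85455 = 3*26545 + 5820
26545 = 4*5820 + 3265
5820 = 1*3265 + 2555
3265 = 1*2555 + 710
2555 = 3*710 + 425
710 = 1*425 + 285
425 = 1*285 + 140
285 = 2*140 + 5
140 = 28*5 + 0
gcd(26545, 85455) = 5.
Express as a combination:
5 = 285 − 2·140
5 = −2·425 + 3·285
5 = 3·710 − 5·425
5 = −5·2555 + 18·710
5 = 18·3265 − 23·2555
5 = −23·5820 + 41·3265
5 = 41·26545 − 187·5820
5 = −187·85455 + 602·26545
So 5 = (-187)·85455 + (602)·26545.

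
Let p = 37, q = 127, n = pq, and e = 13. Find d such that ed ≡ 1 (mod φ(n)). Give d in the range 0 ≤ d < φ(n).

349

φ(n) = (p−1)(q−1) = 36·126 = 4536.
Need d with 13·d ≡ 1 (mod 4536). Apply the extended Euclidean algorithm:
4536 = 348×13 + 12
13 = 1×12 + 1
12 = 12×1 + 0
Back-substitute:
1 = 13 − 12
1 = −4536 + 349·13
So 13·349 ≡ 1 (mod 4536), hence d = 349.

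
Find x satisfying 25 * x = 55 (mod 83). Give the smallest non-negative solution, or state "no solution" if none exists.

52

First find gcd(25, 83):
83 = 3*25 + 8
25 = 3*8 + 1
8 = 8*1 + 0
gcd = 1, so a unique solution mod 83 exists.
Back-substitute for the Bézout coefficients:
1 = 25 − 3·8
1 = −3·83 + 10·25
So 25·(10) ≡ 1 (mod 83), giving 25⁻¹ ≡ 10.
x ≡ 25⁻¹·55 ≡ 10·55 ≡ 52 (mod 83).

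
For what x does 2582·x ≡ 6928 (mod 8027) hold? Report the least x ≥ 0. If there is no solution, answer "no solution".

First find gcd(2582, 8027):
8027 = 3×2582 + 281
2582 = 9×281 + 53
281 = 5×53 + 16
53 = 3×16 + 5
16 = 3×5 + 1
5 = 5×1 + 0
gcd = 1, so a unique solution mod 8027 exists.
Back-substitute for the Bézout coefficients:
1 = 16 − 3·5
1 = −3·53 + 10·16
1 = 10·281 − 53·53
1 = −53·2582 + 487·281
1 = 487·8027 − 1514·2582
So 2582·(-1514) ≡ 1 (mod 8027), giving 2582⁻¹ ≡ 6513.
x ≡ 2582⁻¹·6928 ≡ 6513·6928 ≡ 2297 (mod 8027).

2297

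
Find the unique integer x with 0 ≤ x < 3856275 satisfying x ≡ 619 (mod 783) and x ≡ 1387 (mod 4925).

Write x = 619 + 783·k. Then 783·k ≡ 1387 − 619 ≡ 768 (mod 4925).
Need 783⁻¹ mod 4925. Extended Euclid on (4925, 783):
4925 = 6×783 + 227
783 = 3×227 + 102
227 = 2×102 + 23
102 = 4×23 + 10
23 = 2×10 + 3
10 = 3×3 + 1
3 = 3×1 + 0
Back-substitute:
1 = 10 − 3·3
1 = −3·23 + 7·10
1 = 7·102 − 31·23
1 = −31·227 + 69·102
1 = 69·783 − 238·227
1 = −238·4925 + 1497·783
783⁻¹ ≡ 1497 (mod 4925), so k ≡ 1497·768 ≡ 2171 (mod 4925).
x = 619 + 783·2171 = 1700512.

1700512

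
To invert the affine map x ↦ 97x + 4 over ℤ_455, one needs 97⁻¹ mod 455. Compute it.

258

gcd(455, 97) by repeated division:
455 = 4×97 + 67
97 = 1×67 + 30
67 = 2×30 + 7
30 = 4×7 + 2
7 = 3×2 + 1
2 = 2×1 + 0
Since gcd(97, 455) = 1, back-substitute to write 1 as a combination:
1 = 7 − 3·2
1 = −3·30 + 13·7
1 = 13·67 − 29·30
1 = −29·97 + 42·67
1 = 42·455 − 197·97
Hence 97⁻¹ ≡ -197 ≡ 258 (mod 455).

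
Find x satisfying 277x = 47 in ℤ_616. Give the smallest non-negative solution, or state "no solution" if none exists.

First find gcd(277, 616):
616 = 2*277 + 62
277 = 4*62 + 29
62 = 2*29 + 4
29 = 7*4 + 1
4 = 4*1 + 0
gcd = 1, so a unique solution mod 616 exists.
Back-substitute for the Bézout coefficients:
1 = 29 − 7·4
1 = −7·62 + 15·29
1 = 15·277 − 67·62
1 = −67·616 + 149·277
So 277·(149) ≡ 1 (mod 616), giving 277⁻¹ ≡ 149.
x ≡ 277⁻¹·47 ≡ 149·47 ≡ 227 (mod 616).

227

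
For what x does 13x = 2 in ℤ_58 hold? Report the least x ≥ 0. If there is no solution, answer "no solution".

18

First find gcd(13, 58):
58 = 4×13 + 6
13 = 2×6 + 1
6 = 6×1 + 0
gcd = 1, so a unique solution mod 58 exists.
Back-substitute for the Bézout coefficients:
1 = 13 − 2·6
1 = −2·58 + 9·13
So 13·(9) ≡ 1 (mod 58), giving 13⁻¹ ≡ 9.
x ≡ 13⁻¹·2 ≡ 9·2 ≡ 18 (mod 58).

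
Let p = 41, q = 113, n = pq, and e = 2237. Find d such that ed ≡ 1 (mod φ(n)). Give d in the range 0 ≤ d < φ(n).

φ(n) = (p−1)(q−1) = 40·112 = 4480.
Need d with 2237·d ≡ 1 (mod 4480). Apply the extended Euclidean algorithm:
4480 = 2*2237 + 6
2237 = 372*6 + 5
6 = 1*5 + 1
5 = 5*1 + 0
Back-substitute:
1 = 6 − 5
1 = −2237 + 373·6
1 = 373·4480 − 747·2237
So 2237·(-747) ≡ 1 (mod 4480), hence d ≡ -747 ≡ 3733 (mod 4480).

3733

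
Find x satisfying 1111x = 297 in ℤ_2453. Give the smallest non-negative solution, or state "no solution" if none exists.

93

First find gcd(1111, 2453):
2453 = 2×1111 + 231
1111 = 4×231 + 187
231 = 1×187 + 44
187 = 4×44 + 11
44 = 4×11 + 0
gcd = 11 and 11 | 297, so solutions exist. Divide through by 11: 101x ≡ 27 (mod 223).
Now find 101⁻¹ mod 223:
223 = 2×101 + 21
101 = 4×21 + 17
21 = 1×17 + 4
17 = 4×4 + 1
4 = 4×1 + 0
Back-substitute:
1 = 17 − 4·4
1 = −4·21 + 5·17
1 = 5·101 − 24·21
1 = −24·223 + 53·101
So 101⁻¹ ≡ 53 (mod 223).
Then x ≡ 53·27 ≡ 93 (mod 223); the smallest non-negative solution is x = 93.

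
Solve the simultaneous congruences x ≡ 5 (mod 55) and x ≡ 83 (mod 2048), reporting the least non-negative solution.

100435

Write x = 5 + 55·k. Then 55·k ≡ 83 − 5 ≡ 78 (mod 2048).
Need 55⁻¹ mod 2048. Extended Euclid on (2048, 55):
2048 = 37*55 + 13
55 = 4*13 + 3
13 = 4*3 + 1
3 = 3*1 + 0
Back-substitute:
1 = 13 − 4·3
1 = −4·55 + 17·13
1 = 17·2048 − 633·55
55⁻¹ ≡ 1415 (mod 2048), so k ≡ 1415·78 ≡ 1826 (mod 2048).
x = 5 + 55·1826 = 100435.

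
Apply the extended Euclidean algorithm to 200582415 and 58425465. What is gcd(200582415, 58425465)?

Euclidean algorithm:
200582415 = 3·58425465 + 25306020
58425465 = 2·25306020 + 7813425
25306020 = 3·7813425 + 1865745
7813425 = 4·1865745 + 350445
1865745 = 5·350445 + 113520
350445 = 3·113520 + 9885
113520 = 11·9885 + 4785
9885 = 2·4785 + 315
4785 = 15·315 + 60
315 = 5·60 + 15
60 = 4·15 + 0
gcd(200582415, 58425465) = 15.
Working backward:
15 = 315 − 5·60
15 = −5·4785 + 76·315
15 = 76·9885 − 157·4785
15 = −157·113520 + 1803·9885
15 = 1803·350445 − 5566·113520
15 = −5566·1865745 + 29633·350445
15 = 29633·7813425 − 124098·1865745
15 = −124098·25306020 + 401927·7813425
15 = 401927·58425465 − 927952·25306020
15 = −927952·200582415 + 3185783·58425465
So 15 = (-927952)·200582415 + (3185783)·58425465.

15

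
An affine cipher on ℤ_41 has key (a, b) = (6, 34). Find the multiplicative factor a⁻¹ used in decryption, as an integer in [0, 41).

Apply the Euclidean algorithm to 41 and 6:
41 = 6·6 + 5
6 = 1·5 + 1
5 = 5·1 + 0
The gcd is 1. Working backward:
1 = 6 − 5
1 = −41 + 7·6
So 6·7 ≡ 1 (mod 41).

7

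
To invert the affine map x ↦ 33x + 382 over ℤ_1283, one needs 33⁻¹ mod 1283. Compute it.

Extended Euclidean algorithm:
1283 = 38×33 + 29
33 = 1×29 + 4
29 = 7×4 + 1
4 = 4×1 + 0
Since gcd(33, 1283) = 1, back-substitute to write 1 as a combination:
1 = 29 − 7·4
1 = −7·33 + 8·29
1 = 8·1283 − 311·33
Hence 33⁻¹ ≡ -311 ≡ 972 (mod 1283).

972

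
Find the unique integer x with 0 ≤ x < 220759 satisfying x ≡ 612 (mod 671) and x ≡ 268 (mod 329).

118708

Write x = 612 + 671·k. Then 671·k ≡ 268 − 612 ≡ 314 (mod 329).
Need 671⁻¹ mod 329. Extended Euclid on (329, 13):
329 = 25*13 + 4
13 = 3*4 + 1
4 = 4*1 + 0
Back-substitute:
1 = 13 − 3·4
1 = −3·329 + 76·13
671⁻¹ ≡ 76 (mod 329), so k ≡ 76·314 ≡ 176 (mod 329).
x = 612 + 671·176 = 118708.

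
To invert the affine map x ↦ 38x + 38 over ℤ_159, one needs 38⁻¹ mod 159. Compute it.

Apply the Euclidean algorithm to 159 and 38:
159 = 4*38 + 7
38 = 5*7 + 3
7 = 2*3 + 1
3 = 3*1 + 0
Since gcd(38, 159) = 1, back-substitute to write 1 as a combination:
1 = 7 − 2·3
1 = −2·38 + 11·7
1 = 11·159 − 46·38
So 38·(-46) ≡ 1 (mod 159), and -46 ≡ 113 (mod 159).

113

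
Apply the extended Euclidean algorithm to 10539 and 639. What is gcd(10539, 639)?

Apply Euclid's algorithm to 10539 and 639:
10539 = 16·639 + 315
639 = 2·315 + 9
315 = 35·9 + 0
gcd(10539, 639) = 9.
Express as a combination:
9 = 639 − 2·315
9 = −2·10539 + 33·639
So 9 = (-2)·10539 + (33)·639.

9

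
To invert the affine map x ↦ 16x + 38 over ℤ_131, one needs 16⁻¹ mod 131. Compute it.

Extended Euclidean algorithm:
131 = 8·16 + 3
16 = 5·3 + 1
3 = 3·1 + 0
Since gcd(16, 131) = 1, back-substitute to write 1 as a combination:
1 = 16 − 5·3
1 = −5·131 + 41·16
So 16·41 ≡ 1 (mod 131).

41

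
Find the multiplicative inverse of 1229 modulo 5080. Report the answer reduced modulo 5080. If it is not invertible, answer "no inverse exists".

Apply the Euclidean algorithm to 5080 and 1229:
5080 = 4×1229 + 164
1229 = 7×164 + 81
164 = 2×81 + 2
81 = 40×2 + 1
2 = 2×1 + 0
The gcd is 1. Working backward:
1 = 81 − 40·2
1 = −40·164 + 81·81
1 = 81·1229 − 607·164
1 = −607·5080 + 2509·1229
So 1229·2509 ≡ 1 (mod 5080).

2509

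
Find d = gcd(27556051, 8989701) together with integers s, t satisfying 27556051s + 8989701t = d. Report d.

1

Repeated division:
27556051 = 3·8989701 + 586948
8989701 = 15·586948 + 185481
586948 = 3·185481 + 30505
185481 = 6·30505 + 2451
30505 = 12·2451 + 1093
2451 = 2·1093 + 265
1093 = 4·265 + 33
265 = 8·33 + 1
33 = 33·1 + 0
gcd(27556051, 8989701) = 1.
Back-substituting:
1 = 265 − 8·33
1 = −8·1093 + 33·265
1 = 33·2451 − 74·1093
1 = −74·30505 + 921·2451
1 = 921·185481 − 5600·30505
1 = −5600·586948 + 17721·185481
1 = 17721·8989701 − 271415·586948
1 = −271415·27556051 + 831966·8989701
So 1 = (-271415)·27556051 + (831966)·8989701.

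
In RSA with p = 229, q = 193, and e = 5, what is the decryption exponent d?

35021

φ(n) = (p−1)(q−1) = 228·192 = 43776.
Need d with 5·d ≡ 1 (mod 43776). Apply the extended Euclidean algorithm:
43776 = 8755×5 + 1
5 = 5×1 + 0
Back-substitute:
1 = 43776 − 8755·5
So 5·(-8755) ≡ 1 (mod 43776), hence d ≡ -8755 ≡ 35021 (mod 43776).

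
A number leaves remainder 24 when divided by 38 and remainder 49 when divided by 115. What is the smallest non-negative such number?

Write x = 24 + 38·k. Then 38·k ≡ 49 − 24 ≡ 25 (mod 115).
Need 38⁻¹ mod 115. Extended Euclid on (115, 38):
115 = 3·38 + 1
38 = 38·1 + 0
Back-substitute:
1 = 115 − 3·38
38⁻¹ ≡ 112 (mod 115), so k ≡ 112·25 ≡ 40 (mod 115).
x = 24 + 38·40 = 1544.

1544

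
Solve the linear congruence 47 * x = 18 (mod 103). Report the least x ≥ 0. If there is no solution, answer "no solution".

99

First find gcd(47, 103):
103 = 2*47 + 9
47 = 5*9 + 2
9 = 4*2 + 1
2 = 2*1 + 0
gcd = 1, so a unique solution mod 103 exists.
Back-substitute for the Bézout coefficients:
1 = 9 − 4·2
1 = −4·47 + 21·9
1 = 21·103 − 46·47
So 47·(-46) ≡ 1 (mod 103), giving 47⁻¹ ≡ 57.
x ≡ 47⁻¹·18 ≡ 57·18 ≡ 99 (mod 103).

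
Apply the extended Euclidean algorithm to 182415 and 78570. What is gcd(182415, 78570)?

Repeated division:
182415 = 2*78570 + 25275
78570 = 3*25275 + 2745
25275 = 9*2745 + 570
2745 = 4*570 + 465
570 = 1*465 + 105
465 = 4*105 + 45
105 = 2*45 + 15
45 = 3*15 + 0
gcd(182415, 78570) = 15.
Express as a combination:
15 = 105 − 2·45
15 = −2·465 + 9·105
15 = 9·570 − 11·465
15 = −11·2745 + 53·570
15 = 53·25275 − 488·2745
15 = −488·78570 + 1517·25275
15 = 1517·182415 − 3522·78570
So 15 = (1517)·182415 + (-3522)·78570.

15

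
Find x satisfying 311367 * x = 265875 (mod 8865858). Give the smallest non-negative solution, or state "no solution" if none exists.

First find gcd(311367, 8865858):
8865858 = 28·311367 + 147582
311367 = 2·147582 + 16203
147582 = 9·16203 + 1755
16203 = 9·1755 + 408
1755 = 4·408 + 123
408 = 3·123 + 39
123 = 3·39 + 6
39 = 6·6 + 3
6 = 2·3 + 0
gcd = 3 and 3 | 265875, so solutions exist. Divide through by 3: 103789x ≡ 88625 (mod 2955286).
Now find 103789⁻¹ mod 2955286:
2955286 = 28·103789 + 49194
103789 = 2·49194 + 5401
49194 = 9·5401 + 585
5401 = 9·585 + 136
585 = 4·136 + 41
136 = 3·41 + 13
41 = 3·13 + 2
13 = 6·2 + 1
2 = 2·1 + 0
Back-substitute:
1 = 13 − 6·2
1 = −6·41 + 19·13
1 = 19·136 − 63·41
1 = −63·585 + 271·136
1 = 271·5401 − 2502·585
1 = −2502·49194 + 22789·5401
1 = 22789·103789 − 48080·49194
1 = −48080·2955286 + 1369029·103789
So 103789⁻¹ ≡ 1369029 (mod 2955286).
Then x ≡ 1369029·88625 ≡ 928395 (mod 2955286); the smallest non-negative solution is x = 928395.

928395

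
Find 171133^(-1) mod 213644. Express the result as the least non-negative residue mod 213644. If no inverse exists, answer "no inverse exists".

Extended Euclidean algorithm:
213644 = 1×171133 + 42511
171133 = 4×42511 + 1089
42511 = 39×1089 + 40
1089 = 27×40 + 9
40 = 4×9 + 4
9 = 2×4 + 1
4 = 4×1 + 0
Since gcd(171133, 213644) = 1, back-substitute to write 1 as a combination:
1 = 9 − 2·4
1 = −2·40 + 9·9
1 = 9·1089 − 245·40
1 = −245·42511 + 9564·1089
1 = 9564·171133 − 38501·42511
1 = −38501·213644 + 48065·171133
So 171133·48065 ≡ 1 (mod 213644).

48065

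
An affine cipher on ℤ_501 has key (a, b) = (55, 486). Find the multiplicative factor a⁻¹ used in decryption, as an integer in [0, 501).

Apply the Euclidean algorithm to 501 and 55:
501 = 9·55 + 6
55 = 9·6 + 1
6 = 6·1 + 0
The gcd is 1. Working backward:
1 = 55 − 9·6
1 = −9·501 + 82·55
So 55·82 ≡ 1 (mod 501).

82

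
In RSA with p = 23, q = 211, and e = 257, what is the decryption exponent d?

773

φ(n) = (p−1)(q−1) = 22·210 = 4620.
Need d with 257·d ≡ 1 (mod 4620). Apply the extended Euclidean algorithm:
4620 = 17×257 + 251
257 = 1×251 + 6
251 = 41×6 + 5
6 = 1×5 + 1
5 = 5×1 + 0
Back-substitute:
1 = 6 − 5
1 = −251 + 42·6
1 = 42·257 − 43·251
1 = −43·4620 + 773·257
So 257·773 ≡ 1 (mod 4620), hence d = 773.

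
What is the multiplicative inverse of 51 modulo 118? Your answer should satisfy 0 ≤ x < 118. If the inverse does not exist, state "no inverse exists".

Run Euclid on (118, 51):
118 = 2×51 + 16
51 = 3×16 + 3
16 = 5×3 + 1
3 = 3×1 + 0
Since gcd(51, 118) = 1, back-substitute to write 1 as a combination:
1 = 16 − 5·3
1 = −5·51 + 16·16
1 = 16·118 − 37·51
Hence 51⁻¹ ≡ -37 ≡ 81 (mod 118).

81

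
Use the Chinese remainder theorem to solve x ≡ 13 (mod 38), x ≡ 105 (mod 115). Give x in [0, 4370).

2635

Write x = 13 + 38·k. Then 38·k ≡ 105 − 13 ≡ 92 (mod 115).
Need 38⁻¹ mod 115. Extended Euclid on (115, 38):
115 = 3·38 + 1
38 = 38·1 + 0
Back-substitute:
1 = 115 − 3·38
38⁻¹ ≡ 112 (mod 115), so k ≡ 112·92 ≡ 69 (mod 115).
x = 13 + 38·69 = 2635.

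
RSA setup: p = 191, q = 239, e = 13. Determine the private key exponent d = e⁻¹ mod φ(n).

φ(n) = (p−1)(q−1) = 190·238 = 45220.
Need d with 13·d ≡ 1 (mod 45220). Apply the extended Euclidean algorithm:
45220 = 3478*13 + 6
13 = 2*6 + 1
6 = 6*1 + 0
Back-substitute:
1 = 13 − 2·6
1 = −2·45220 + 6957·13
So 13·6957 ≡ 1 (mod 45220), hence d = 6957.

6957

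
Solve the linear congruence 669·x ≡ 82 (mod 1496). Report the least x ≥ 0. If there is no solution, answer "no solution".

586

First find gcd(669, 1496):
1496 = 2*669 + 158
669 = 4*158 + 37
158 = 4*37 + 10
37 = 3*10 + 7
10 = 1*7 + 3
7 = 2*3 + 1
3 = 3*1 + 0
gcd = 1, so a unique solution mod 1496 exists.
Back-substitute for the Bézout coefficients:
1 = 7 − 2·3
1 = −2·10 + 3·7
1 = 3·37 − 11·10
1 = −11·158 + 47·37
1 = 47·669 − 199·158
1 = −199·1496 + 445·669
So 669·(445) ≡ 1 (mod 1496), giving 669⁻¹ ≡ 445.
x ≡ 669⁻¹·82 ≡ 445·82 ≡ 586 (mod 1496).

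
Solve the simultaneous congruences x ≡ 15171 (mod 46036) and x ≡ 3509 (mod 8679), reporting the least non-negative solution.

275908919

Write x = 15171 + 46036·k. Then 46036·k ≡ 3509 − 15171 ≡ 5696 (mod 8679).
Need 46036⁻¹ mod 8679. Extended Euclid on (8679, 2641):
8679 = 3·2641 + 756
2641 = 3·756 + 373
756 = 2·373 + 10
373 = 37·10 + 3
10 = 3·3 + 1
3 = 3·1 + 0
Back-substitute:
1 = 10 − 3·3
1 = −3·373 + 112·10
1 = 112·756 − 227·373
1 = −227·2641 + 793·756
1 = 793·8679 − 2606·2641
46036⁻¹ ≡ 6073 (mod 8679), so k ≡ 6073·5696 ≡ 5993 (mod 8679).
x = 15171 + 46036·5993 = 275908919.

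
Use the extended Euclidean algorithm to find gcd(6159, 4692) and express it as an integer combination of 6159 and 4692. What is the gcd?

3

Apply Euclid's algorithm to 6159 and 4692:
6159 = 1×4692 + 1467
4692 = 3×1467 + 291
1467 = 5×291 + 12
291 = 24×12 + 3
12 = 4×3 + 0
gcd(6159, 4692) = 3.
Express as a combination:
3 = 291 − 24·12
3 = −24·1467 + 121·291
3 = 121·4692 − 387·1467
3 = −387·6159 + 508·4692
So 3 = (-387)·6159 + (508)·4692.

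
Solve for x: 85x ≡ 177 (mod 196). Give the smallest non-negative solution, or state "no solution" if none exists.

9

First find gcd(85, 196):
196 = 2·85 + 26
85 = 3·26 + 7
26 = 3·7 + 5
7 = 1·5 + 2
5 = 2·2 + 1
2 = 2·1 + 0
gcd = 1, so a unique solution mod 196 exists.
Back-substitute for the Bézout coefficients:
1 = 5 − 2·2
1 = −2·7 + 3·5
1 = 3·26 − 11·7
1 = −11·85 + 36·26
1 = 36·196 − 83·85
So 85·(-83) ≡ 1 (mod 196), giving 85⁻¹ ≡ 113.
x ≡ 85⁻¹·177 ≡ 113·177 ≡ 9 (mod 196).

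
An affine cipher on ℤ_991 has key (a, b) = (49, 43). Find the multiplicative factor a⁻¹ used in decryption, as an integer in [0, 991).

gcd(991, 49) by repeated division:
991 = 20·49 + 11
49 = 4·11 + 5
11 = 2·5 + 1
5 = 5·1 + 0
Since gcd(49, 991) = 1, back-substitute to write 1 as a combination:
1 = 11 − 2·5
1 = −2·49 + 9·11
1 = 9·991 − 182·49
Thus 49·(-182) ≡ 1 (mod 991); reducing, -182 mod 991 = 809.

809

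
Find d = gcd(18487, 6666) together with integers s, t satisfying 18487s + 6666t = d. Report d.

Euclidean algorithm:
18487 = 2×6666 + 5155
6666 = 1×5155 + 1511
5155 = 3×1511 + 622
1511 = 2×622 + 267
622 = 2×267 + 88
267 = 3×88 + 3
88 = 29×3 + 1
3 = 3×1 + 0
gcd(18487, 6666) = 1.
Working backward:
1 = 88 − 29·3
1 = −29·267 + 88·88
1 = 88·622 − 205·267
1 = −205·1511 + 498·622
1 = 498·5155 − 1699·1511
1 = −1699·6666 + 2197·5155
1 = 2197·18487 − 6093·6666
So 1 = (2197)·18487 + (-6093)·6666.

1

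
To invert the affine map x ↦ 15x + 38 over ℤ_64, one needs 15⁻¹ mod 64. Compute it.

Run Euclid on (64, 15):
64 = 4·15 + 4
15 = 3·4 + 3
4 = 1·3 + 1
3 = 3·1 + 0
Since gcd(15, 64) = 1, back-substitute to write 1 as a combination:
1 = 4 − 3
1 = −15 + 4·4
1 = 4·64 − 17·15
So 15·(-17) ≡ 1 (mod 64), and -17 ≡ 47 (mod 64).

47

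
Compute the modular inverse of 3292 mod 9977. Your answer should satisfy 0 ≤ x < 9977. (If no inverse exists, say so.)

3161

Extended Euclidean algorithm:
9977 = 3×3292 + 101
3292 = 32×101 + 60
101 = 1×60 + 41
60 = 1×41 + 19
41 = 2×19 + 3
19 = 6×3 + 1
3 = 3×1 + 0
gcd = 1, so the inverse exists. Back-substitute:
1 = 19 − 6·3
1 = −6·41 + 13·19
1 = 13·60 − 19·41
1 = −19·101 + 32·60
1 = 32·3292 − 1043·101
1 = −1043·9977 + 3161·3292
So 3292·3161 ≡ 1 (mod 9977).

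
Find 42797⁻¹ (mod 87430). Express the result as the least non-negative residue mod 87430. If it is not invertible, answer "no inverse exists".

37953

Run Euclid on (87430, 42797):
87430 = 2·42797 + 1836
42797 = 23·1836 + 569
1836 = 3·569 + 129
569 = 4·129 + 53
129 = 2·53 + 23
53 = 2·23 + 7
23 = 3·7 + 2
7 = 3·2 + 1
2 = 2·1 + 0
The gcd is 1. Working backward:
1 = 7 − 3·2
1 = −3·23 + 10·7
1 = 10·53 − 23·23
1 = −23·129 + 56·53
1 = 56·569 − 247·129
1 = −247·1836 + 797·569
1 = 797·42797 − 18578·1836
1 = −18578·87430 + 37953·42797
So 42797·37953 ≡ 1 (mod 87430).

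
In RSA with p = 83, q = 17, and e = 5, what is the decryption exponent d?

φ(n) = (p−1)(q−1) = 82·16 = 1312.
Need d with 5·d ≡ 1 (mod 1312). Apply the extended Euclidean algorithm:
1312 = 262·5 + 2
5 = 2·2 + 1
2 = 2·1 + 0
Back-substitute:
1 = 5 − 2·2
1 = −2·1312 + 525·5
So 5·525 ≡ 1 (mod 1312), hence d = 525.

525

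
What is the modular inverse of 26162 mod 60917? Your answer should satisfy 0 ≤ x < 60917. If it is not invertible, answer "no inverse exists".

27357

Extended Euclidean algorithm:
60917 = 2·26162 + 8593
26162 = 3·8593 + 383
8593 = 22·383 + 167
383 = 2·167 + 49
167 = 3·49 + 20
49 = 2·20 + 9
20 = 2·9 + 2
9 = 4·2 + 1
2 = 2·1 + 0
The gcd is 1. Working backward:
1 = 9 − 4·2
1 = −4·20 + 9·9
1 = 9·49 − 22·20
1 = −22·167 + 75·49
1 = 75·383 − 172·167
1 = −172·8593 + 3859·383
1 = 3859·26162 − 11749·8593
1 = −11749·60917 + 27357·26162
So 26162·27357 ≡ 1 (mod 60917).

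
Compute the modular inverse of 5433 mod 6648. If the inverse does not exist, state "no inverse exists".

no inverse exists

Compute gcd(5433, 6648):
6648 = 1×5433 + 1215
5433 = 4×1215 + 573
1215 = 2×573 + 69
573 = 8×69 + 21
69 = 3×21 + 6
21 = 3×6 + 3
6 = 2×3 + 0
The gcd is 3, not 1, hence no inverse exists.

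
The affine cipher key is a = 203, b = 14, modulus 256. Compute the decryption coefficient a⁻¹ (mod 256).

Apply the Euclidean algorithm to 256 and 203:
256 = 1*203 + 53
203 = 3*53 + 44
53 = 1*44 + 9
44 = 4*9 + 8
9 = 1*8 + 1
8 = 8*1 + 0
gcd = 1, so the inverse exists. Back-substitute:
1 = 9 − 8
1 = −44 + 5·9
1 = 5·53 − 6·44
1 = −6·203 + 23·53
1 = 23·256 − 29·203
Hence 203⁻¹ ≡ -29 ≡ 227 (mod 256).

227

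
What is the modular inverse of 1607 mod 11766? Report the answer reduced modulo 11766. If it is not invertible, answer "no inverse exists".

9035

Extended Euclidean algorithm:
11766 = 7·1607 + 517
1607 = 3·517 + 56
517 = 9·56 + 13
56 = 4·13 + 4
13 = 3·4 + 1
4 = 4·1 + 0
Since gcd(1607, 11766) = 1, back-substitute to write 1 as a combination:
1 = 13 − 3·4
1 = −3·56 + 13·13
1 = 13·517 − 120·56
1 = −120·1607 + 373·517
1 = 373·11766 − 2731·1607
So 1607·(-2731) ≡ 1 (mod 11766), and -2731 ≡ 9035 (mod 11766).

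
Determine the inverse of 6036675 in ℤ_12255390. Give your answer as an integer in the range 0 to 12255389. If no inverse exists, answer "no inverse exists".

Compute gcd(6036675, 12255390):
12255390 = 2×6036675 + 182040
6036675 = 33×182040 + 29355
182040 = 6×29355 + 5910
29355 = 4×5910 + 5715
5910 = 1×5715 + 195
5715 = 29×195 + 60
195 = 3×60 + 15
60 = 4×15 + 0
gcd(6036675, 12255390) = 15 ≠ 1, so 6036675 has no multiplicative inverse modulo 12255390.

no inverse exists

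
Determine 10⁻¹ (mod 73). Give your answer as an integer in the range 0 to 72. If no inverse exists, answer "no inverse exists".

Apply the Euclidean algorithm to 73 and 10:
73 = 7*10 + 3
10 = 3*3 + 1
3 = 3*1 + 0
The gcd is 1. Working backward:
1 = 10 − 3·3
1 = −3·73 + 22·10
So 10·22 ≡ 1 (mod 73).

22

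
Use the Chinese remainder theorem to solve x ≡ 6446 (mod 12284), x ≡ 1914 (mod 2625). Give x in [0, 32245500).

Write x = 6446 + 12284·k. Then 12284·k ≡ 1914 − 6446 ≡ 718 (mod 2625).
Need 12284⁻¹ mod 2625. Extended Euclid on (2625, 1784):
2625 = 1*1784 + 841
1784 = 2*841 + 102
841 = 8*102 + 25
102 = 4*25 + 2
25 = 12*2 + 1
2 = 2*1 + 0
Back-substitute:
1 = 25 − 12·2
1 = −12·102 + 49·25
1 = 49·841 − 404·102
1 = −404·1784 + 857·841
1 = 857·2625 − 1261·1784
12284⁻¹ ≡ 1364 (mod 2625), so k ≡ 1364·718 ≡ 227 (mod 2625).
x = 6446 + 12284·227 = 2794914.

2794914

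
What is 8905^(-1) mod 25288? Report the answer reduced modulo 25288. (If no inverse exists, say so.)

Run Euclid on (25288, 8905):
25288 = 2*8905 + 7478
8905 = 1*7478 + 1427
7478 = 5*1427 + 343
1427 = 4*343 + 55
343 = 6*55 + 13
55 = 4*13 + 3
13 = 4*3 + 1
3 = 3*1 + 0
The gcd is 1. Working backward:
1 = 13 − 4·3
1 = −4·55 + 17·13
1 = 17·343 − 106·55
1 = −106·1427 + 441·343
1 = 441·7478 − 2311·1427
1 = −2311·8905 + 2752·7478
1 = 2752·25288 − 7815·8905
Hence 8905⁻¹ ≡ -7815 ≡ 17473 (mod 25288).

17473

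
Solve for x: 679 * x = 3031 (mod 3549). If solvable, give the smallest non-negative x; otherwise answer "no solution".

109

First find gcd(679, 3549):
3549 = 5×679 + 154
679 = 4×154 + 63
154 = 2×63 + 28
63 = 2×28 + 7
28 = 4×7 + 0
gcd = 7 and 7 | 3031, so solutions exist. Divide through by 7: 97x ≡ 433 (mod 507).
Now find 97⁻¹ mod 507:
507 = 5·97 + 22
97 = 4·22 + 9
22 = 2·9 + 4
9 = 2·4 + 1
4 = 4·1 + 0
Back-substitute:
1 = 9 − 2·4
1 = −2·22 + 5·9
1 = 5·97 − 22·22
1 = −22·507 + 115·97
So 97⁻¹ ≡ 115 (mod 507).
Then x ≡ 115·433 ≡ 109 (mod 507); the smallest non-negative solution is x = 109.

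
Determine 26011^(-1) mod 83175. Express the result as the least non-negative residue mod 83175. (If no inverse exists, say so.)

gcd(83175, 26011) by repeated division:
83175 = 3*26011 + 5142
26011 = 5*5142 + 301
5142 = 17*301 + 25
301 = 12*25 + 1
25 = 25*1 + 0
gcd = 1, so the inverse exists. Back-substitute:
1 = 301 − 12·25
1 = −12·5142 + 205·301
1 = 205·26011 − 1037·5142
1 = −1037·83175 + 3316·26011
So 26011·3316 ≡ 1 (mod 83175).

3316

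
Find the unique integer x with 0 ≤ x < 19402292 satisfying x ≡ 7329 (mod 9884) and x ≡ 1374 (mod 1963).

16869433

Write x = 7329 + 9884·k. Then 9884·k ≡ 1374 − 7329 ≡ 1897 (mod 1963).
Need 9884⁻¹ mod 1963. Extended Euclid on (1963, 69):
1963 = 28*69 + 31
69 = 2*31 + 7
31 = 4*7 + 3
7 = 2*3 + 1
3 = 3*1 + 0
Back-substitute:
1 = 7 − 2·3
1 = −2·31 + 9·7
1 = 9·69 − 20·31
1 = −20·1963 + 569·69
9884⁻¹ ≡ 569 (mod 1963), so k ≡ 569·1897 ≡ 1706 (mod 1963).
x = 7329 + 9884·1706 = 16869433.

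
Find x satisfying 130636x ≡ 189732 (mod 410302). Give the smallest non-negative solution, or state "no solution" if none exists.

58590

First find gcd(130636, 410302):
410302 = 3×130636 + 18394
130636 = 7×18394 + 1878
18394 = 9×1878 + 1492
1878 = 1×1492 + 386
1492 = 3×386 + 334
386 = 1×334 + 52
334 = 6×52 + 22
52 = 2×22 + 8
22 = 2×8 + 6
8 = 1×6 + 2
6 = 3×2 + 0
gcd = 2 and 2 | 189732, so solutions exist. Divide through by 2: 65318x ≡ 94866 (mod 205151).
Now find 65318⁻¹ mod 205151:
205151 = 3·65318 + 9197
65318 = 7·9197 + 939
9197 = 9·939 + 746
939 = 1·746 + 193
746 = 3·193 + 167
193 = 1·167 + 26
167 = 6·26 + 11
26 = 2·11 + 4
11 = 2·4 + 3
4 = 1·3 + 1
3 = 3·1 + 0
Back-substitute:
1 = 4 − 3
1 = −11 + 3·4
1 = 3·26 − 7·11
1 = −7·167 + 45·26
1 = 45·193 − 52·167
1 = −52·746 + 201·193
1 = 201·939 − 253·746
1 = −253·9197 + 2478·939
1 = 2478·65318 − 17599·9197
1 = −17599·205151 + 55275·65318
So 65318⁻¹ ≡ 55275 (mod 205151).
Then x ≡ 55275·94866 ≡ 58590 (mod 205151); the smallest non-negative solution is x = 58590.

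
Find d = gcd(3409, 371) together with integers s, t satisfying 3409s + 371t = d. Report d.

7

Repeated division:
3409 = 9*371 + 70
371 = 5*70 + 21
70 = 3*21 + 7
21 = 3*7 + 0
gcd(3409, 371) = 7.
Working backward:
7 = 70 − 3·21
7 = −3·371 + 16·70
7 = 16·3409 − 147·371
So 7 = (16)·3409 + (-147)·371.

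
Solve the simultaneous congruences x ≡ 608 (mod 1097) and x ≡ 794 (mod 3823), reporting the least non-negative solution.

425147

Write x = 608 + 1097·k. Then 1097·k ≡ 794 − 608 ≡ 186 (mod 3823).
Need 1097⁻¹ mod 3823. Extended Euclid on (3823, 1097):
3823 = 3*1097 + 532
1097 = 2*532 + 33
532 = 16*33 + 4
33 = 8*4 + 1
4 = 4*1 + 0
Back-substitute:
1 = 33 − 8·4
1 = −8·532 + 129·33
1 = 129·1097 − 266·532
1 = −266·3823 + 927·1097
1097⁻¹ ≡ 927 (mod 3823), so k ≡ 927·186 ≡ 387 (mod 3823).
x = 608 + 1097·387 = 425147.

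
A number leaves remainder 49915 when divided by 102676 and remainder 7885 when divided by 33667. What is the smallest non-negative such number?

2814501751

Write x = 49915 + 102676·k. Then 102676·k ≡ 7885 − 49915 ≡ 25304 (mod 33667).
Need 102676⁻¹ mod 33667. Extended Euclid on (33667, 1675):
33667 = 20×1675 + 167
1675 = 10×167 + 5
167 = 33×5 + 2
5 = 2×2 + 1
2 = 2×1 + 0
Back-substitute:
1 = 5 − 2·2
1 = −2·167 + 67·5
1 = 67·1675 − 672·167
1 = −672·33667 + 13507·1675
102676⁻¹ ≡ 13507 (mod 33667), so k ≡ 13507·25304 ≡ 27411 (mod 33667).
x = 49915 + 102676·27411 = 2814501751.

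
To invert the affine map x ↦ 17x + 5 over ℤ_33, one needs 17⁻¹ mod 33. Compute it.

2

Run Euclid on (33, 17):
33 = 1*17 + 16
17 = 1*16 + 1
16 = 16*1 + 0
The gcd is 1. Working backward:
1 = 17 − 16
1 = −33 + 2·17
So 17·2 ≡ 1 (mod 33).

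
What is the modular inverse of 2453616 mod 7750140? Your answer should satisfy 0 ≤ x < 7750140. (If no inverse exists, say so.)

no inverse exists

Compute gcd(2453616, 7750140):
7750140 = 3·2453616 + 389292
2453616 = 6·389292 + 117864
389292 = 3·117864 + 35700
117864 = 3·35700 + 10764
35700 = 3·10764 + 3408
10764 = 3·3408 + 540
3408 = 6·540 + 168
540 = 3·168 + 36
168 = 4·36 + 24
36 = 1·24 + 12
24 = 2·12 + 0
Since gcd = 12 > 1, 2453616 is not a unit mod 7750140.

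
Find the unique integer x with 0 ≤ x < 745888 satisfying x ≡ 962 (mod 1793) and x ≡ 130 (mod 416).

Write x = 962 + 1793·k. Then 1793·k ≡ 130 − 962 ≡ 0 (mod 416).
Need 1793⁻¹ mod 416. Extended Euclid on (416, 129):
416 = 3*129 + 29
129 = 4*29 + 13
29 = 2*13 + 3
13 = 4*3 + 1
3 = 3*1 + 0
Back-substitute:
1 = 13 − 4·3
1 = −4·29 + 9·13
1 = 9·129 − 40·29
1 = −40·416 + 129·129
1793⁻¹ ≡ 129 (mod 416), so k ≡ 129·0 ≡ 0 (mod 416).
x = 962 + 1793·0 = 962.

962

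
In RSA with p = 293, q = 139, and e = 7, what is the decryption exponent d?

φ(n) = (p−1)(q−1) = 292·138 = 40296.
Need d with 7·d ≡ 1 (mod 40296). Apply the extended Euclidean algorithm:
40296 = 5756·7 + 4
7 = 1·4 + 3
4 = 1·3 + 1
3 = 3·1 + 0
Back-substitute:
1 = 4 − 3
1 = −7 + 2·4
1 = 2·40296 − 11513·7
So 7·(-11513) ≡ 1 (mod 40296), hence d ≡ -11513 ≡ 28783 (mod 40296).

28783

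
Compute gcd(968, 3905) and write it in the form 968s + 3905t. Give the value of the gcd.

Repeated division:
3905 = 4*968 + 33
968 = 29*33 + 11
33 = 3*11 + 0
gcd(968, 3905) = 11.
Express as a combination:
11 = 968 − 29·33
11 = −29·3905 + 117·968
So 11 = (-29)·3905 + (117)·968.

11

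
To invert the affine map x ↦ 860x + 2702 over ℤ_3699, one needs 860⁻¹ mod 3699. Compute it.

2585

Run Euclid on (3699, 860):
3699 = 4×860 + 259
860 = 3×259 + 83
259 = 3×83 + 10
83 = 8×10 + 3
10 = 3×3 + 1
3 = 3×1 + 0
gcd = 1, so the inverse exists. Back-substitute:
1 = 10 − 3·3
1 = −3·83 + 25·10
1 = 25·259 − 78·83
1 = −78·860 + 259·259
1 = 259·3699 − 1114·860
Thus 860·(-1114) ≡ 1 (mod 3699); reducing, -1114 mod 3699 = 2585.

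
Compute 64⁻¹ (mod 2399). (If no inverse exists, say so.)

1237

Extended Euclidean algorithm:
2399 = 37·64 + 31
64 = 2·31 + 2
31 = 15·2 + 1
2 = 2·1 + 0
The gcd is 1. Working backward:
1 = 31 − 15·2
1 = −15·64 + 31·31
1 = 31·2399 − 1162·64
So 64·(-1162) ≡ 1 (mod 2399), and -1162 ≡ 1237 (mod 2399).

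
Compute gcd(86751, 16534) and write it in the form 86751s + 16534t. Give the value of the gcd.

7

Euclidean algorithm:
86751 = 5×16534 + 4081
16534 = 4×4081 + 210
4081 = 19×210 + 91
210 = 2×91 + 28
91 = 3×28 + 7
28 = 4×7 + 0
gcd(86751, 16534) = 7.
Working backward:
7 = 91 − 3·28
7 = −3·210 + 7·91
7 = 7·4081 − 136·210
7 = −136·16534 + 551·4081
7 = 551·86751 − 2891·16534
So 7 = (551)·86751 + (-2891)·16534.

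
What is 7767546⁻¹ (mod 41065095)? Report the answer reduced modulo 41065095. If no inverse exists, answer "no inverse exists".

Compute gcd(7767546, 41065095):
41065095 = 5*7767546 + 2227365
7767546 = 3*2227365 + 1085451
2227365 = 2*1085451 + 56463
1085451 = 19*56463 + 12654
56463 = 4*12654 + 5847
12654 = 2*5847 + 960
5847 = 6*960 + 87
960 = 11*87 + 3
87 = 29*3 + 0
gcd(7767546, 41065095) = 3 ≠ 1, so 7767546 has no multiplicative inverse modulo 41065095.

no inverse exists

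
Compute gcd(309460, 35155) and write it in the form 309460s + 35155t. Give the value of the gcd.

5

Apply Euclid's algorithm to 309460 and 35155:
309460 = 8·35155 + 28220
35155 = 1·28220 + 6935
28220 = 4·6935 + 480
6935 = 14·480 + 215
480 = 2·215 + 50
215 = 4·50 + 15
50 = 3·15 + 5
15 = 3·5 + 0
gcd(309460, 35155) = 5.
Working backward:
5 = 50 − 3·15
5 = −3·215 + 13·50
5 = 13·480 − 29·215
5 = −29·6935 + 419·480
5 = 419·28220 − 1705·6935
5 = −1705·35155 + 2124·28220
5 = 2124·309460 − 18697·35155
So 5 = (2124)·309460 + (-18697)·35155.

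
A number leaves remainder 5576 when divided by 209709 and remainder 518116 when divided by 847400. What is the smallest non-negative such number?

132255083516

Write x = 5576 + 209709·k. Then 209709·k ≡ 518116 − 5576 ≡ 512540 (mod 847400).
Need 209709⁻¹ mod 847400. Extended Euclid on (847400, 209709):
847400 = 4·209709 + 8564
209709 = 24·8564 + 4173
8564 = 2·4173 + 218
4173 = 19·218 + 31
218 = 7·31 + 1
31 = 31·1 + 0
Back-substitute:
1 = 218 − 7·31
1 = −7·4173 + 134·218
1 = 134·8564 − 275·4173
1 = −275·209709 + 6734·8564
1 = 6734·847400 − 27211·209709
209709⁻¹ ≡ 820189 (mod 847400), so k ≡ 820189·512540 ≡ 630660 (mod 847400).
x = 5576 + 209709·630660 = 132255083516.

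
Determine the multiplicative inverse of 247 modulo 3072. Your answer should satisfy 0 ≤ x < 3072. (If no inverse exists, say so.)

gcd(3072, 247) by repeated division:
3072 = 12×247 + 108
247 = 2×108 + 31
108 = 3×31 + 15
31 = 2×15 + 1
15 = 15×1 + 0
The gcd is 1. Working backward:
1 = 31 − 2·15
1 = −2·108 + 7·31
1 = 7·247 − 16·108
1 = −16·3072 + 199·247
So 247·199 ≡ 1 (mod 3072).

199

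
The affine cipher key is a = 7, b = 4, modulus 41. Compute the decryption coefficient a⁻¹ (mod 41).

6

Apply the Euclidean algorithm to 41 and 7:
41 = 5*7 + 6
7 = 1*6 + 1
6 = 6*1 + 0
Since gcd(7, 41) = 1, back-substitute to write 1 as a combination:
1 = 7 − 6
1 = −41 + 6·7
So 7·6 ≡ 1 (mod 41).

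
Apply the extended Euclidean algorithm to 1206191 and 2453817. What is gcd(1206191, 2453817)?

Euclidean algorithm:
2453817 = 2*1206191 + 41435
1206191 = 29*41435 + 4576
41435 = 9*4576 + 251
4576 = 18*251 + 58
251 = 4*58 + 19
58 = 3*19 + 1
19 = 19*1 + 0
gcd(1206191, 2453817) = 1.
Working backward:
1 = 58 − 3·19
1 = −3·251 + 13·58
1 = 13·4576 − 237·251
1 = −237·41435 + 2146·4576
1 = 2146·1206191 − 62471·41435
1 = −62471·2453817 + 127088·1206191
So 1 = (-62471)·2453817 + (127088)·1206191.

1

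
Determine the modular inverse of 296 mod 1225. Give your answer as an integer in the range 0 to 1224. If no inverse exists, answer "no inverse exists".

956

Apply the Euclidean algorithm to 1225 and 296:
1225 = 4×296 + 41
296 = 7×41 + 9
41 = 4×9 + 5
9 = 1×5 + 4
5 = 1×4 + 1
4 = 4×1 + 0
The gcd is 1. Working backward:
1 = 5 − 4
1 = −9 + 2·5
1 = 2·41 − 9·9
1 = −9·296 + 65·41
1 = 65·1225 − 269·296
Hence 296⁻¹ ≡ -269 ≡ 956 (mod 1225).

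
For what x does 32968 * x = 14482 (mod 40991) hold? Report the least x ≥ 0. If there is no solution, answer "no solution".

First find gcd(32968, 40991):
40991 = 1*32968 + 8023
32968 = 4*8023 + 876
8023 = 9*876 + 139
876 = 6*139 + 42
139 = 3*42 + 13
42 = 3*13 + 3
13 = 4*3 + 1
3 = 3*1 + 0
gcd = 1, so a unique solution mod 40991 exists.
Back-substitute for the Bézout coefficients:
1 = 13 − 4·3
1 = −4·42 + 13·13
1 = 13·139 − 43·42
1 = −43·876 + 271·139
1 = 271·8023 − 2482·876
1 = −2482·32968 + 10199·8023
1 = 10199·40991 − 12681·32968
So 32968·(-12681) ≡ 1 (mod 40991), giving 32968⁻¹ ≡ 28310.
x ≡ 32968⁻¹·14482 ≡ 28310·14482 ≡ 34429 (mod 40991).

34429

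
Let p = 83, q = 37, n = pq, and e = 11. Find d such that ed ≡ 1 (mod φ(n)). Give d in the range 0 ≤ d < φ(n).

φ(n) = (p−1)(q−1) = 82·36 = 2952.
Need d with 11·d ≡ 1 (mod 2952). Apply the extended Euclidean algorithm:
2952 = 268*11 + 4
11 = 2*4 + 3
4 = 1*3 + 1
3 = 3*1 + 0
Back-substitute:
1 = 4 − 3
1 = −11 + 3·4
1 = 3·2952 − 805·11
So 11·(-805) ≡ 1 (mod 2952), hence d ≡ -805 ≡ 2147 (mod 2952).

2147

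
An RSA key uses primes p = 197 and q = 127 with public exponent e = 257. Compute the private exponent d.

17489

φ(n) = (p−1)(q−1) = 196·126 = 24696.
Need d with 257·d ≡ 1 (mod 24696). Apply the extended Euclidean algorithm:
24696 = 96×257 + 24
257 = 10×24 + 17
24 = 1×17 + 7
17 = 2×7 + 3
7 = 2×3 + 1
3 = 3×1 + 0
Back-substitute:
1 = 7 − 2·3
1 = −2·17 + 5·7
1 = 5·24 − 7·17
1 = −7·257 + 75·24
1 = 75·24696 − 7207·257
So 257·(-7207) ≡ 1 (mod 24696), hence d ≡ -7207 ≡ 17489 (mod 24696).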